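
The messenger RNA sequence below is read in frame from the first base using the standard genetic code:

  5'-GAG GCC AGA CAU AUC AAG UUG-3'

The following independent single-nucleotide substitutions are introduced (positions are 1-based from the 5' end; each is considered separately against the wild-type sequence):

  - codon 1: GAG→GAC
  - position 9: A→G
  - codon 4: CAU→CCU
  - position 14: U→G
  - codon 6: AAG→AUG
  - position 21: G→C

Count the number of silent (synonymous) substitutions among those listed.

1

Codon 1: GAG (Glu) → GAC (Asp) — missense.
Codon 3: AGA (Arg) → AGG (Arg) — synonymous.
Codon 4: CAU (His) → CCU (Pro) — missense.
Codon 5: AUC (Ile) → AGC (Ser) — missense.
Codon 6: AAG (Lys) → AUG (Met) — missense.
Codon 7: UUG (Leu) → UUC (Phe) — missense.
Synonymous: 1 of 6.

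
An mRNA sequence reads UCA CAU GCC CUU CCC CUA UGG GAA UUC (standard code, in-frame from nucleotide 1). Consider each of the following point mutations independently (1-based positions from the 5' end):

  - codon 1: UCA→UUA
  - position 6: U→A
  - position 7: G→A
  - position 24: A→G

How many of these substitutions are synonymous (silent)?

Codon 1: UCA (Ser) → UUA (Leu) — missense.
Codon 2: CAU (His) → CAA (Gln) — missense.
Codon 3: GCC (Ala) → ACC (Thr) — missense.
Codon 8: GAA (Glu) → GAG (Glu) — synonymous.
Synonymous: 1 of 4.

1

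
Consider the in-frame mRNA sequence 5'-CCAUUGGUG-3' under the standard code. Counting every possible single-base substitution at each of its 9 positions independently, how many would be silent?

Codon 1 (CCA, Pro): 3 synonymous substitutions.
Codon 2 (UUG, Leu): 2 synonymous substitutions.
Codon 3 (GUG, Val): 3 synonymous substitutions.
Total: 3 + 2 + 3 = 8.

8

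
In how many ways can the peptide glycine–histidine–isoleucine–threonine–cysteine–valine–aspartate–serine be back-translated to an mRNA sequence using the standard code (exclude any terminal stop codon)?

9216

Gly: 4 codons.
His: 2 codons.
Ile: 3 codons.
Thr: 4 codons.
Cys: 2 codons.
Val: 4 codons.
Asp: 2 codons.
Ser: 6 codons.
4 × 2 × 3 × 4 × 2 × 4 × 2 × 6 = 9216.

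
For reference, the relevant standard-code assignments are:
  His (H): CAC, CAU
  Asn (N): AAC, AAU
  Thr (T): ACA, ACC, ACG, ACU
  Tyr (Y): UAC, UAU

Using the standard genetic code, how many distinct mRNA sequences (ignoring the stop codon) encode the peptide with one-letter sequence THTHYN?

256

Thr: 4 codons.
His: 2 codons.
Thr: 4 codons.
His: 2 codons.
Tyr: 2 codons.
Asn: 2 codons.
4 × 2 × 4 × 2 × 2 × 2 = 256.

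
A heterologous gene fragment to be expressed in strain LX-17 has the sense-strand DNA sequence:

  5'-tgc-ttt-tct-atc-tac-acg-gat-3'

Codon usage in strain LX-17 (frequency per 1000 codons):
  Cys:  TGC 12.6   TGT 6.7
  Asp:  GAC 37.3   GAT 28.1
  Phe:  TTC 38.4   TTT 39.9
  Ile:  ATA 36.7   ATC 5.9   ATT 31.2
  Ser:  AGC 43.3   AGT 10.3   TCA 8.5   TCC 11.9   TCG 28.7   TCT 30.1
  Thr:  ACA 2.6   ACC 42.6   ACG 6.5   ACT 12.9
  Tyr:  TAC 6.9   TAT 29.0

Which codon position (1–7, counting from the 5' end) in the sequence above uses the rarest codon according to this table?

Codon 1 TGC (Cys): 12.6 per 1000.
Codon 2 TTT (Phe): 39.9 per 1000.
Codon 3 TCT (Ser): 30.1 per 1000.
Codon 4 ATC (Ile): 5.9 per 1000.
Codon 5 TAC (Tyr): 6.9 per 1000.
Codon 6 ACG (Thr): 6.5 per 1000.
Codon 7 GAT (Asp): 28.1 per 1000.
Lowest frequency is 5.9 at codon 4.

4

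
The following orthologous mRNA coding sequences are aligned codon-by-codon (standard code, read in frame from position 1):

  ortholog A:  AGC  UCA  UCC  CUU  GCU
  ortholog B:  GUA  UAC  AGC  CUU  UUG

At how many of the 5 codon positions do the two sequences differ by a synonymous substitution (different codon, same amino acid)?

1

Codon 1: AGC Ser / GUA Val — nonsynonymous.
Codon 2: UCA Ser / UAC Tyr — nonsynonymous.
Codon 3: UCC Ser / AGC Ser — synonymous.
Codon 4: CUU Leu / CUU Leu — identical.
Codon 5: GCU Ala / UUG Leu — nonsynonymous.
Synonymous differences: 1.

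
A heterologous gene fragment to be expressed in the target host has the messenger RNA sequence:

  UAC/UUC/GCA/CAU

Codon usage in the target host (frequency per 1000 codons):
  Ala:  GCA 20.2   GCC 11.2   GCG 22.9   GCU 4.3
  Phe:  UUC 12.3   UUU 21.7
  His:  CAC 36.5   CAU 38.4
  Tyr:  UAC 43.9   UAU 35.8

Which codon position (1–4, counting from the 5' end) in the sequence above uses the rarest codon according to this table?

2

Codon 1 UAC (Tyr): 43.9 per 1000.
Codon 2 UUC (Phe): 12.3 per 1000.
Codon 3 GCA (Ala): 20.2 per 1000.
Codon 4 CAU (His): 38.4 per 1000.
Lowest frequency is 12.3 at codon 2.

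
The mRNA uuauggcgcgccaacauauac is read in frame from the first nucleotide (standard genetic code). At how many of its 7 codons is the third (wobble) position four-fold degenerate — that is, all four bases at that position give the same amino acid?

2

Codon 1 UUA (Leu): third position 2-fold.
Codon 2 UGG (Trp): third position 1-fold.
Codon 3 CGC (Arg): third position 4-fold.
Codon 4 GCC (Ala): third position 4-fold.
Codon 5 AAC (Asn): third position 2-fold.
Codon 6 AUA (Ile): third position 3-fold.
Codon 7 UAC (Tyr): third position 2-fold.
Four-fold degenerate third positions: 2.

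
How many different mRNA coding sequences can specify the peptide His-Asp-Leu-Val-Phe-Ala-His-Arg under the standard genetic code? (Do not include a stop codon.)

His: 2 codons.
Asp: 2 codons.
Leu: 6 codons.
Val: 4 codons.
Phe: 2 codons.
Ala: 4 codons.
His: 2 codons.
Arg: 6 codons.
2 × 2 × 6 × 4 × 2 × 4 × 2 × 6 = 9216.

9216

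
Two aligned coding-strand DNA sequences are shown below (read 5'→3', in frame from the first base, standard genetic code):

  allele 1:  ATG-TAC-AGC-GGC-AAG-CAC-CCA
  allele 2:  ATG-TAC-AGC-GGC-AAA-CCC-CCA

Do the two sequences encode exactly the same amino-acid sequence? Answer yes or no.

no

Codon 1: ATG Met / ATG Met — identical.
Codon 2: TAC Tyr / TAC Tyr — identical.
Codon 3: AGC Ser / AGC Ser — identical.
Codon 4: GGC Gly / GGC Gly — identical.
Codon 5: AAG Lys / AAA Lys — synonymous.
Codon 6: CAC His / CCC Pro — nonsynonymous.
Codon 7: CCA Pro / CCA Pro — identical.
Nonsynonymous differences: 1 → different protein.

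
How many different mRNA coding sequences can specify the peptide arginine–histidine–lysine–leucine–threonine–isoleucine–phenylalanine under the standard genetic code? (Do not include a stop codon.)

Arg: 6 codons.
His: 2 codons.
Lys: 2 codons.
Leu: 6 codons.
Thr: 4 codons.
Ile: 3 codons.
Phe: 2 codons.
6 × 2 × 2 × 6 × 4 × 3 × 2 = 3456.

3456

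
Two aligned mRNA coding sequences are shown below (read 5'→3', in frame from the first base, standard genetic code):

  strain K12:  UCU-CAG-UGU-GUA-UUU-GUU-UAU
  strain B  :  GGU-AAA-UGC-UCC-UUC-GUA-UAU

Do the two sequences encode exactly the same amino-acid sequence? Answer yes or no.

no

Codon 1: UCU Ser / GGU Gly — nonsynonymous.
Codon 2: CAG Gln / AAA Lys — nonsynonymous.
Codon 3: UGU Cys / UGC Cys — synonymous.
Codon 4: GUA Val / UCC Ser — nonsynonymous.
Codon 5: UUU Phe / UUC Phe — synonymous.
Codon 6: GUU Val / GUA Val — synonymous.
Codon 7: UAU Tyr / UAU Tyr — identical.
Nonsynonymous differences: 3 → different protein.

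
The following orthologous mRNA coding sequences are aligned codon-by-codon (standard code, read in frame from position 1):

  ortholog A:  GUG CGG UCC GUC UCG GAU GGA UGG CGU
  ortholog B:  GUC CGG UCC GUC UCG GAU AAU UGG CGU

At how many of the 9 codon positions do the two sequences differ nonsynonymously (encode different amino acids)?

Codon 1: GUG Val / GUC Val — synonymous.
Codon 2: CGG Arg / CGG Arg — identical.
Codon 3: UCC Ser / UCC Ser — identical.
Codon 4: GUC Val / GUC Val — identical.
Codon 5: UCG Ser / UCG Ser — identical.
Codon 6: GAU Asp / GAU Asp — identical.
Codon 7: GGA Gly / AAU Asn — nonsynonymous.
Codon 8: UGG Trp / UGG Trp — identical.
Codon 9: CGU Arg / CGU Arg — identical.
Nonsynonymous differences: 1.

1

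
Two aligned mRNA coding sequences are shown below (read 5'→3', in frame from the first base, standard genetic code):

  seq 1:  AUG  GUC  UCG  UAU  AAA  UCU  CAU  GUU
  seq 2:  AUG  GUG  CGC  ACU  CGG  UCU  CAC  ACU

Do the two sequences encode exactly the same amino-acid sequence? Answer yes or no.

Codon 1: AUG Met / AUG Met — identical.
Codon 2: GUC Val / GUG Val — synonymous.
Codon 3: UCG Ser / CGC Arg — nonsynonymous.
Codon 4: UAU Tyr / ACU Thr — nonsynonymous.
Codon 5: AAA Lys / CGG Arg — nonsynonymous.
Codon 6: UCU Ser / UCU Ser — identical.
Codon 7: CAU His / CAC His — synonymous.
Codon 8: GUU Val / ACU Thr — nonsynonymous.
Nonsynonymous differences: 4 → different protein.

no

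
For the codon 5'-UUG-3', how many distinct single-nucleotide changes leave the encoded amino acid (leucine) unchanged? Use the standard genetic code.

Position 1: CUG → 1 synonymous.
Position 2: none → 0 synonymous.
Position 3: UUA → 1 synonymous.
Total: 1 + 0 + 1 = 2.

2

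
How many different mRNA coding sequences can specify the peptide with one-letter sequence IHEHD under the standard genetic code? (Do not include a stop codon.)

Ile: 3 codons.
His: 2 codons.
Glu: 2 codons.
His: 2 codons.
Asp: 2 codons.
3 × 2 × 2 × 2 × 2 = 48.

48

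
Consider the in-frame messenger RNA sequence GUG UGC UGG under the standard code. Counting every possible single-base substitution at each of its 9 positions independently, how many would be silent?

4

Codon 1 (GUG, Val): 3 synonymous substitutions.
Codon 2 (UGC, Cys): 1 synonymous substitution.
Codon 3 (UGG, Trp): 0 synonymous substitutions.
Total: 3 + 1 + 0 = 4.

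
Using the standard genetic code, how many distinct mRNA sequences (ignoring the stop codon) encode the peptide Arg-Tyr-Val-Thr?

192

Arg: 6 codons.
Tyr: 2 codons.
Val: 4 codons.
Thr: 4 codons.
6 × 2 × 4 × 4 = 192.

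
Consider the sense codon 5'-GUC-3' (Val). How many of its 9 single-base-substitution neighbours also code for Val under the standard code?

Position 1: none → 0 synonymous.
Position 2: none → 0 synonymous.
Position 3: GUU, GUA, GUG → 3 synonymous.
Total: 0 + 0 + 3 = 3.

3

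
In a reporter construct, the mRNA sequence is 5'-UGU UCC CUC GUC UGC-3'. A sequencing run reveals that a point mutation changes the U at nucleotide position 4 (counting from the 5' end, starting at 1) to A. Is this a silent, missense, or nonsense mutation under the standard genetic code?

missense

Position 4 falls in codon 2: UCC → Ser.
After the substitution the codon is ACC → Thr.
Ser ≠ Thr, so this is a missense mutation.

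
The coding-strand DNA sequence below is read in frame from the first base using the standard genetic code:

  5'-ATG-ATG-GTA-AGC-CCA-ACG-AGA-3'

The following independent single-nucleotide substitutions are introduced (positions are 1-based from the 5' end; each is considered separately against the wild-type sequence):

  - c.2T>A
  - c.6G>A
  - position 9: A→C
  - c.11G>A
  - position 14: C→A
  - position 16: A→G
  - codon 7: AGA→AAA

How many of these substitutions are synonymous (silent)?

1

Codon 1: ATG (Met) → AAG (Lys) — missense.
Codon 2: ATG (Met) → ATA (Ile) — missense.
Codon 3: GTA (Val) → GTC (Val) — synonymous.
Codon 4: AGC (Ser) → AAC (Asn) — missense.
Codon 5: CCA (Pro) → CAA (Gln) — missense.
Codon 6: ACG (Thr) → GCG (Ala) — missense.
Codon 7: AGA (Arg) → AAA (Lys) — missense.
Synonymous: 1 of 7.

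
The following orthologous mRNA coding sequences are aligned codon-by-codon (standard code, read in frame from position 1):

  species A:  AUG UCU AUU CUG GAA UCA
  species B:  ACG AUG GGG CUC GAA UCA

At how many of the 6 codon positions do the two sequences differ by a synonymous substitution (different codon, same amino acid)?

Codon 1: AUG Met / ACG Thr — nonsynonymous.
Codon 2: UCU Ser / AUG Met — nonsynonymous.
Codon 3: AUU Ile / GGG Gly — nonsynonymous.
Codon 4: CUG Leu / CUC Leu — synonymous.
Codon 5: GAA Glu / GAA Glu — identical.
Codon 6: UCA Ser / UCA Ser — identical.
Synonymous differences: 1.

1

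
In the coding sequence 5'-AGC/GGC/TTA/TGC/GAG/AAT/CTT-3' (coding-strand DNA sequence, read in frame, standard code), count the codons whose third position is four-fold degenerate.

2

Codon 1 AGC (Ser): third position 2-fold.
Codon 2 GGC (Gly): third position 4-fold.
Codon 3 TTA (Leu): third position 2-fold.
Codon 4 TGC (Cys): third position 2-fold.
Codon 5 GAG (Glu): third position 2-fold.
Codon 6 AAT (Asn): third position 2-fold.
Codon 7 CTT (Leu): third position 4-fold.
Four-fold degenerate third positions: 2.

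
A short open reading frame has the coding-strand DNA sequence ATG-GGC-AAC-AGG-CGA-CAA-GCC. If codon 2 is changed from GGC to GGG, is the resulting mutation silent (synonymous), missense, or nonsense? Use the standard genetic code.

Position 6 falls in codon 2: GGC → Gly.
After the substitution the codon is GGG → Gly.
Both encode Gly, so the change is synonymous.

silent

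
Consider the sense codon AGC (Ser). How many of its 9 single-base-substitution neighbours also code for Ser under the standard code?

Position 1: none → 0 synonymous.
Position 2: none → 0 synonymous.
Position 3: AGU → 1 synonymous.
Total: 0 + 0 + 1 = 1.

1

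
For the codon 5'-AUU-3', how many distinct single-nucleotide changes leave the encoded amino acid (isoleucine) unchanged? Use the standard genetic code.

2

Position 1: none → 0 synonymous.
Position 2: none → 0 synonymous.
Position 3: AUC, AUA → 2 synonymous.
Total: 0 + 0 + 2 = 2.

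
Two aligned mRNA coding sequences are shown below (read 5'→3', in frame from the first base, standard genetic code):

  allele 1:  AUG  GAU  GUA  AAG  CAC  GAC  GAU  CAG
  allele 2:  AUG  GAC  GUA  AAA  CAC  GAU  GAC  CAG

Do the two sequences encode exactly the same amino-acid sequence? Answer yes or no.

yes

Codon 1: AUG Met / AUG Met — identical.
Codon 2: GAU Asp / GAC Asp — synonymous.
Codon 3: GUA Val / GUA Val — identical.
Codon 4: AAG Lys / AAA Lys — synonymous.
Codon 5: CAC His / CAC His — identical.
Codon 6: GAC Asp / GAU Asp — synonymous.
Codon 7: GAU Asp / GAC Asp — synonymous.
Codon 8: CAG Gln / CAG Gln — identical.
Nonsynonymous differences: 0 → same protein.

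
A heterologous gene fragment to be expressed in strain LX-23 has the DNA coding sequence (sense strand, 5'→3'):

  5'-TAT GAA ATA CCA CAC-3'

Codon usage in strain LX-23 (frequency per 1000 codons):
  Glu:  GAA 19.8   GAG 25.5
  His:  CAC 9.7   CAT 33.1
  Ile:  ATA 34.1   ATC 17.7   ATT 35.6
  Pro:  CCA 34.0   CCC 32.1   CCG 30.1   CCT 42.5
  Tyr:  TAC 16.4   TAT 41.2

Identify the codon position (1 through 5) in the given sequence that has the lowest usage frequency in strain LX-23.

5

Codon 1 TAT (Tyr): 41.2 per 1000.
Codon 2 GAA (Glu): 19.8 per 1000.
Codon 3 ATA (Ile): 34.1 per 1000.
Codon 4 CCA (Pro): 34.0 per 1000.
Codon 5 CAC (His): 9.7 per 1000.
Lowest frequency is 9.7 at codon 5.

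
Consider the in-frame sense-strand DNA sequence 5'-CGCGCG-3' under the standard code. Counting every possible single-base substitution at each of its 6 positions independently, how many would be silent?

6

Codon 1 (CGC, Arg): 3 synonymous substitutions.
Codon 2 (GCG, Ala): 3 synonymous substitutions.
Total: 3 + 3 = 6.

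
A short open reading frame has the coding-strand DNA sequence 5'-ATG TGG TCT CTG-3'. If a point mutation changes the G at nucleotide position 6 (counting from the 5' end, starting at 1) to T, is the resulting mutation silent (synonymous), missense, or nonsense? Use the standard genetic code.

Position 6 falls in codon 2: TGG → Trp.
After the substitution the codon is TGT → Cys.
Trp ≠ Cys, so this is a missense mutation.

missense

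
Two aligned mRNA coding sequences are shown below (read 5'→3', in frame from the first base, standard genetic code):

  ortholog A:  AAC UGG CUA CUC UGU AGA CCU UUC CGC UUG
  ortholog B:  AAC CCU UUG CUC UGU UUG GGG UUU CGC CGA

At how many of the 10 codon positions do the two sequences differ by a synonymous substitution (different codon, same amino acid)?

2

Codon 1: AAC Asn / AAC Asn — identical.
Codon 2: UGG Trp / CCU Pro — nonsynonymous.
Codon 3: CUA Leu / UUG Leu — synonymous.
Codon 4: CUC Leu / CUC Leu — identical.
Codon 5: UGU Cys / UGU Cys — identical.
Codon 6: AGA Arg / UUG Leu — nonsynonymous.
Codon 7: CCU Pro / GGG Gly — nonsynonymous.
Codon 8: UUC Phe / UUU Phe — synonymous.
Codon 9: CGC Arg / CGC Arg — identical.
Codon 10: UUG Leu / CGA Arg — nonsynonymous.
Synonymous differences: 2.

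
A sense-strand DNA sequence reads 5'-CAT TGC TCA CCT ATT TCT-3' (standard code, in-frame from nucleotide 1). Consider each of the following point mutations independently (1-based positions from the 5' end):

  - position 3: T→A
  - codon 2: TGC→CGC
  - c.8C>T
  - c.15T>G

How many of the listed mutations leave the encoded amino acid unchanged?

Codon 1: CAT (His) → CAA (Gln) — missense.
Codon 2: TGC (Cys) → CGC (Arg) — missense.
Codon 3: TCA (Ser) → TTA (Leu) — missense.
Codon 5: ATT (Ile) → ATG (Met) — missense.
Synonymous: 0 of 4.

0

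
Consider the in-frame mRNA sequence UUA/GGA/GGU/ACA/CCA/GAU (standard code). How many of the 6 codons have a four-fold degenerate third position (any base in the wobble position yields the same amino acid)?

4

Codon 1 UUA (Leu): third position 2-fold.
Codon 2 GGA (Gly): third position 4-fold.
Codon 3 GGU (Gly): third position 4-fold.
Codon 4 ACA (Thr): third position 4-fold.
Codon 5 CCA (Pro): third position 4-fold.
Codon 6 GAU (Asp): third position 2-fold.
Four-fold degenerate third positions: 4.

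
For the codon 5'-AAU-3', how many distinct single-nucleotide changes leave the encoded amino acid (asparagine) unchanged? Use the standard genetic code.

Position 1: none → 0 synonymous.
Position 2: none → 0 synonymous.
Position 3: AAC → 1 synonymous.
Total: 0 + 0 + 1 = 1.

1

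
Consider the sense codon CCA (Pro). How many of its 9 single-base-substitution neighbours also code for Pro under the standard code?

Position 1: none → 0 synonymous.
Position 2: none → 0 synonymous.
Position 3: CCU, CCC, CCG → 3 synonymous.
Total: 0 + 0 + 3 = 3.

3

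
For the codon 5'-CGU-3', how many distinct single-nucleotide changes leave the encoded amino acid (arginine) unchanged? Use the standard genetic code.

Position 1: none → 0 synonymous.
Position 2: none → 0 synonymous.
Position 3: CGC, CGA, CGG → 3 synonymous.
Total: 0 + 0 + 3 = 3.

3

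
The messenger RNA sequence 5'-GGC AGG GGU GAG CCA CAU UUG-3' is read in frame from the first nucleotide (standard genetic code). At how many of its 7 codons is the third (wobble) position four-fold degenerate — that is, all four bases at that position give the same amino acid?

Codon 1 GGC (Gly): third position 4-fold.
Codon 2 AGG (Arg): third position 2-fold.
Codon 3 GGU (Gly): third position 4-fold.
Codon 4 GAG (Glu): third position 2-fold.
Codon 5 CCA (Pro): third position 4-fold.
Codon 6 CAU (His): third position 2-fold.
Codon 7 UUG (Leu): third position 2-fold.
Four-fold degenerate third positions: 3.

3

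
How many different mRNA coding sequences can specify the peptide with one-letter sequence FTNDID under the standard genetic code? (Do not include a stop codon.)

192

Phe: 2 codons.
Thr: 4 codons.
Asn: 2 codons.
Asp: 2 codons.
Ile: 3 codons.
Asp: 2 codons.
2 × 4 × 2 × 2 × 3 × 2 = 192.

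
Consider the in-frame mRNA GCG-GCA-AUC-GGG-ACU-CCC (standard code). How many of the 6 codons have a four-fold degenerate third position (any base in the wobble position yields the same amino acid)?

Codon 1 GCG (Ala): third position 4-fold.
Codon 2 GCA (Ala): third position 4-fold.
Codon 3 AUC (Ile): third position 3-fold.
Codon 4 GGG (Gly): third position 4-fold.
Codon 5 ACU (Thr): third position 4-fold.
Codon 6 CCC (Pro): third position 4-fold.
Four-fold degenerate third positions: 5.

5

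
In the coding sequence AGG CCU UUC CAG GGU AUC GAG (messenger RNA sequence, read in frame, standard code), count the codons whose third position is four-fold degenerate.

Codon 1 AGG (Arg): third position 2-fold.
Codon 2 CCU (Pro): third position 4-fold.
Codon 3 UUC (Phe): third position 2-fold.
Codon 4 CAG (Gln): third position 2-fold.
Codon 5 GGU (Gly): third position 4-fold.
Codon 6 AUC (Ile): third position 3-fold.
Codon 7 GAG (Glu): third position 2-fold.
Four-fold degenerate third positions: 2.

2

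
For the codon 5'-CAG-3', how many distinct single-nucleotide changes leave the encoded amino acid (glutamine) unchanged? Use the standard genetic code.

1

Position 1: none → 0 synonymous.
Position 2: none → 0 synonymous.
Position 3: CAA → 1 synonymous.
Total: 0 + 0 + 1 = 1.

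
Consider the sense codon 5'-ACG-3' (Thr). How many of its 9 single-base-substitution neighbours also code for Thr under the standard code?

3

Position 1: none → 0 synonymous.
Position 2: none → 0 synonymous.
Position 3: ACU, ACC, ACA → 3 synonymous.
Total: 0 + 0 + 3 = 3.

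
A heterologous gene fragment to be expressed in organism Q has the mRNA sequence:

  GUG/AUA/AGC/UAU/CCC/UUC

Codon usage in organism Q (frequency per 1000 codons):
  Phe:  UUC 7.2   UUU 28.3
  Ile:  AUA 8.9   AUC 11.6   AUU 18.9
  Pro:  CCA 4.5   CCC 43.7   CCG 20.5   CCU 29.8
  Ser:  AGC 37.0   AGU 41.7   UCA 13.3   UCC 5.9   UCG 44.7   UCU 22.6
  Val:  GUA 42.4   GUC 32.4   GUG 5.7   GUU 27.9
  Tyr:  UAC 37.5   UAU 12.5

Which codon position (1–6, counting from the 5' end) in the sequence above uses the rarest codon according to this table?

1

Codon 1 GUG (Val): 5.7 per 1000.
Codon 2 AUA (Ile): 8.9 per 1000.
Codon 3 AGC (Ser): 37.0 per 1000.
Codon 4 UAU (Tyr): 12.5 per 1000.
Codon 5 CCC (Pro): 43.7 per 1000.
Codon 6 UUC (Phe): 7.2 per 1000.
Lowest frequency is 5.7 at codon 1.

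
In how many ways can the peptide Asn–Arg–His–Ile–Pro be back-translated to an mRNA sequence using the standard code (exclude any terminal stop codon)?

Asn: 2 codons.
Arg: 6 codons.
His: 2 codons.
Ile: 3 codons.
Pro: 4 codons.
2 × 6 × 2 × 3 × 4 = 288.

288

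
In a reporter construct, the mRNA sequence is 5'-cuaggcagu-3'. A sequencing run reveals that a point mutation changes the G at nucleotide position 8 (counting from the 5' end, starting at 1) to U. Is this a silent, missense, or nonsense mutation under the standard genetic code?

Position 8 falls in codon 3: AGU → Ser.
After the substitution the codon is AUU → Ile.
Ser ≠ Ile, so this is a missense mutation.

missense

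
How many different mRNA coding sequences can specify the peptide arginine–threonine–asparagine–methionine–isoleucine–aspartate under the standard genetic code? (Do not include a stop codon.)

288

Arg: 6 codons.
Thr: 4 codons.
Asn: 2 codons.
Met: 1 codon.
Ile: 3 codons.
Asp: 2 codons.
6 × 4 × 2 × 1 × 3 × 2 = 288.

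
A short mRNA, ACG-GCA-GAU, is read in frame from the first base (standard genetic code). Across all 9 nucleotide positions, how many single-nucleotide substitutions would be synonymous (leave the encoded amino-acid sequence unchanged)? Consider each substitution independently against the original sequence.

Codon 1 (ACG, Thr): 3 synonymous substitutions.
Codon 2 (GCA, Ala): 3 synonymous substitutions.
Codon 3 (GAU, Asp): 1 synonymous substitution.
Total: 3 + 3 + 1 = 7.

7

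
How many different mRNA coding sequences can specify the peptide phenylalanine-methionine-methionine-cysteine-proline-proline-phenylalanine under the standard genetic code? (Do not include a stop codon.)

128

Phe: 2 codons.
Met: 1 codon.
Met: 1 codon.
Cys: 2 codons.
Pro: 4 codons.
Pro: 4 codons.
Phe: 2 codons.
2 × 1 × 1 × 2 × 4 × 4 × 2 = 128.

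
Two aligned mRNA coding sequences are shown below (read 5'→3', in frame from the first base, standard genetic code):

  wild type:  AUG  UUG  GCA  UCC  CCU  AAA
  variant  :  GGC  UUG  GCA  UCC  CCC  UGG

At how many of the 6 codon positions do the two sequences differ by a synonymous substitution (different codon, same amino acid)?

Codon 1: AUG Met / GGC Gly — nonsynonymous.
Codon 2: UUG Leu / UUG Leu — identical.
Codon 3: GCA Ala / GCA Ala — identical.
Codon 4: UCC Ser / UCC Ser — identical.
Codon 5: CCU Pro / CCC Pro — synonymous.
Codon 6: AAA Lys / UGG Trp — nonsynonymous.
Synonymous differences: 1.

1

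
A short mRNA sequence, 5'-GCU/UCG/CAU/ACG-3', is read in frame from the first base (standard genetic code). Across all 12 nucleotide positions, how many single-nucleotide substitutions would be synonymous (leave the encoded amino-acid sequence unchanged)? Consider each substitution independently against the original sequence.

10

Codon 1 (GCU, Ala): 3 synonymous substitutions.
Codon 2 (UCG, Ser): 3 synonymous substitutions.
Codon 3 (CAU, His): 1 synonymous substitution.
Codon 4 (ACG, Thr): 3 synonymous substitutions.
Total: 3 + 3 + 1 + 3 = 10.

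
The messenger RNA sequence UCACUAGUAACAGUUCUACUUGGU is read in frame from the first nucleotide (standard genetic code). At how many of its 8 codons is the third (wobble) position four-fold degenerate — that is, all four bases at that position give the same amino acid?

8

Codon 1 UCA (Ser): third position 4-fold.
Codon 2 CUA (Leu): third position 4-fold.
Codon 3 GUA (Val): third position 4-fold.
Codon 4 ACA (Thr): third position 4-fold.
Codon 5 GUU (Val): third position 4-fold.
Codon 6 CUA (Leu): third position 4-fold.
Codon 7 CUU (Leu): third position 4-fold.
Codon 8 GGU (Gly): third position 4-fold.
Four-fold degenerate third positions: 8.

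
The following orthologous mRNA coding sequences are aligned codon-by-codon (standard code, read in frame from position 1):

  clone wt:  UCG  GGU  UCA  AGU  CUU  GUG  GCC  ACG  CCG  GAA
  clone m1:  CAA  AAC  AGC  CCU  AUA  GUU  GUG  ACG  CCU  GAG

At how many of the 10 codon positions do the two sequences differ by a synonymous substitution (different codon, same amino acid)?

4

Codon 1: UCG Ser / CAA Gln — nonsynonymous.
Codon 2: GGU Gly / AAC Asn — nonsynonymous.
Codon 3: UCA Ser / AGC Ser — synonymous.
Codon 4: AGU Ser / CCU Pro — nonsynonymous.
Codon 5: CUU Leu / AUA Ile — nonsynonymous.
Codon 6: GUG Val / GUU Val — synonymous.
Codon 7: GCC Ala / GUG Val — nonsynonymous.
Codon 8: ACG Thr / ACG Thr — identical.
Codon 9: CCG Pro / CCU Pro — synonymous.
Codon 10: GAA Glu / GAG Glu — synonymous.
Synonymous differences: 4.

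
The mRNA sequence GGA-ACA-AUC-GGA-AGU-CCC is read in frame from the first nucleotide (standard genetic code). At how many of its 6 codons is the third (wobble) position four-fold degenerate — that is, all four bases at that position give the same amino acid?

Codon 1 GGA (Gly): third position 4-fold.
Codon 2 ACA (Thr): third position 4-fold.
Codon 3 AUC (Ile): third position 3-fold.
Codon 4 GGA (Gly): third position 4-fold.
Codon 5 AGU (Ser): third position 2-fold.
Codon 6 CCC (Pro): third position 4-fold.
Four-fold degenerate third positions: 4.

4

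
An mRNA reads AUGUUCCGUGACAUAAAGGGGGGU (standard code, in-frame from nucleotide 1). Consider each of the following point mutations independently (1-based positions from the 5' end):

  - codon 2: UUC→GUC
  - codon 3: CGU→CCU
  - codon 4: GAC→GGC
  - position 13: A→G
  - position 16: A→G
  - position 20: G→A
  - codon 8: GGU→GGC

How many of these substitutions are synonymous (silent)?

Codon 2: UUC (Phe) → GUC (Val) — missense.
Codon 3: CGU (Arg) → CCU (Pro) — missense.
Codon 4: GAC (Asp) → GGC (Gly) — missense.
Codon 5: AUA (Ile) → GUA (Val) — missense.
Codon 6: AAG (Lys) → GAG (Glu) — missense.
Codon 7: GGG (Gly) → GAG (Glu) — missense.
Codon 8: GGU (Gly) → GGC (Gly) — synonymous.
Synonymous: 1 of 7.

1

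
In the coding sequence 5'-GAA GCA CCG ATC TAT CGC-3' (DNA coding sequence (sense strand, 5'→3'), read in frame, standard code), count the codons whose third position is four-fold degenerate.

Codon 1 GAA (Glu): third position 2-fold.
Codon 2 GCA (Ala): third position 4-fold.
Codon 3 CCG (Pro): third position 4-fold.
Codon 4 ATC (Ile): third position 3-fold.
Codon 5 TAT (Tyr): third position 2-fold.
Codon 6 CGC (Arg): third position 4-fold.
Four-fold degenerate third positions: 3.

3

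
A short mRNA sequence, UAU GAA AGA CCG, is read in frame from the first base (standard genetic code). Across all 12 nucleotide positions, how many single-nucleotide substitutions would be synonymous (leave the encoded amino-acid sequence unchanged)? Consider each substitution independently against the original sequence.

7

Codon 1 (UAU, Tyr): 1 synonymous substitution.
Codon 2 (GAA, Glu): 1 synonymous substitution.
Codon 3 (AGA, Arg): 2 synonymous substitutions.
Codon 4 (CCG, Pro): 3 synonymous substitutions.
Total: 1 + 1 + 2 + 3 = 7.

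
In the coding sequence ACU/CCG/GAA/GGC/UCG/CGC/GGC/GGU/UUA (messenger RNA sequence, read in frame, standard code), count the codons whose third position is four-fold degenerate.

Codon 1 ACU (Thr): third position 4-fold.
Codon 2 CCG (Pro): third position 4-fold.
Codon 3 GAA (Glu): third position 2-fold.
Codon 4 GGC (Gly): third position 4-fold.
Codon 5 UCG (Ser): third position 4-fold.
Codon 6 CGC (Arg): third position 4-fold.
Codon 7 GGC (Gly): third position 4-fold.
Codon 8 GGU (Gly): third position 4-fold.
Codon 9 UUA (Leu): third position 2-fold.
Four-fold degenerate third positions: 7.

7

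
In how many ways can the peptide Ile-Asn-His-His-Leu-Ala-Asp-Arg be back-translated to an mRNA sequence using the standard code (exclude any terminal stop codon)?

Ile: 3 codons.
Asn: 2 codons.
His: 2 codons.
His: 2 codons.
Leu: 6 codons.
Ala: 4 codons.
Asp: 2 codons.
Arg: 6 codons.
3 × 2 × 2 × 2 × 6 × 4 × 2 × 6 = 6912.

6912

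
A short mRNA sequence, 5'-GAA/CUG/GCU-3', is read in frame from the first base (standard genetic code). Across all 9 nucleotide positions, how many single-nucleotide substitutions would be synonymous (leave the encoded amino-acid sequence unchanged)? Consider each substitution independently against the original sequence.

Codon 1 (GAA, Glu): 1 synonymous substitution.
Codon 2 (CUG, Leu): 4 synonymous substitutions.
Codon 3 (GCU, Ala): 3 synonymous substitutions.
Total: 1 + 4 + 3 = 8.

8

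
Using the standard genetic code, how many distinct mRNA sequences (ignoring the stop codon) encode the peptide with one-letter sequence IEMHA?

Ile: 3 codons.
Glu: 2 codons.
Met: 1 codon.
His: 2 codons.
Ala: 4 codons.
3 × 2 × 1 × 2 × 4 = 48.

48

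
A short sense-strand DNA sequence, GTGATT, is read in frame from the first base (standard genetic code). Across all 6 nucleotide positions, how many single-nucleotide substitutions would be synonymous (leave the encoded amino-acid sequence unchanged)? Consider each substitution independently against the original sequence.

Codon 1 (GTG, Val): 3 synonymous substitutions.
Codon 2 (ATT, Ile): 2 synonymous substitutions.
Total: 3 + 2 = 5.

5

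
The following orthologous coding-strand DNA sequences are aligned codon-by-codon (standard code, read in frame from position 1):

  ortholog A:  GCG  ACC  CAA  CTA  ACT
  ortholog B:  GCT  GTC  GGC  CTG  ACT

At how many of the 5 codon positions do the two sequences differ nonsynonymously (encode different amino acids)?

Codon 1: GCG Ala / GCT Ala — synonymous.
Codon 2: ACC Thr / GTC Val — nonsynonymous.
Codon 3: CAA Gln / GGC Gly — nonsynonymous.
Codon 4: CTA Leu / CTG Leu — synonymous.
Codon 5: ACT Thr / ACT Thr — identical.
Nonsynonymous differences: 2.

2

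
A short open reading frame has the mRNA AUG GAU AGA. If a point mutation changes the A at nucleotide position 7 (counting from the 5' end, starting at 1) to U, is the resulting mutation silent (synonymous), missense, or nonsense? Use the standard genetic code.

Position 7 falls in codon 3: AGA → Arg.
After the substitution the codon is UGA → Stop.
The new codon is a stop codon, so this is a nonsense mutation.

nonsense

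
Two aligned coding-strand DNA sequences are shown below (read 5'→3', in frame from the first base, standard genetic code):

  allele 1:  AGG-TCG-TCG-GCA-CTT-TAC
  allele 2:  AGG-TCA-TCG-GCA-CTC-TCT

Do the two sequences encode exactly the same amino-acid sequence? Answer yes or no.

Codon 1: AGG Arg / AGG Arg — identical.
Codon 2: TCG Ser / TCA Ser — synonymous.
Codon 3: TCG Ser / TCG Ser — identical.
Codon 4: GCA Ala / GCA Ala — identical.
Codon 5: CTT Leu / CTC Leu — synonymous.
Codon 6: TAC Tyr / TCT Ser — nonsynonymous.
Nonsynonymous differences: 1 → different protein.

no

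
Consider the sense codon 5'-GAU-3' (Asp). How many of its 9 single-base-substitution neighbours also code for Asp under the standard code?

Position 1: none → 0 synonymous.
Position 2: none → 0 synonymous.
Position 3: GAC → 1 synonymous.
Total: 0 + 0 + 1 = 1.

1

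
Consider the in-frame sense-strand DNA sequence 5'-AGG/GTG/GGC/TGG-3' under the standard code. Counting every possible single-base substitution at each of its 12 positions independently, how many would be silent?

Codon 1 (AGG, Arg): 2 synonymous substitutions.
Codon 2 (GTG, Val): 3 synonymous substitutions.
Codon 3 (GGC, Gly): 3 synonymous substitutions.
Codon 4 (TGG, Trp): 0 synonymous substitutions.
Total: 2 + 3 + 3 + 0 = 8.

8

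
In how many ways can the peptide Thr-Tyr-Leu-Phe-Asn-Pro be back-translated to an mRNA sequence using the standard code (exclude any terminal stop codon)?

Thr: 4 codons.
Tyr: 2 codons.
Leu: 6 codons.
Phe: 2 codons.
Asn: 2 codons.
Pro: 4 codons.
4 × 2 × 6 × 2 × 2 × 4 = 768.

768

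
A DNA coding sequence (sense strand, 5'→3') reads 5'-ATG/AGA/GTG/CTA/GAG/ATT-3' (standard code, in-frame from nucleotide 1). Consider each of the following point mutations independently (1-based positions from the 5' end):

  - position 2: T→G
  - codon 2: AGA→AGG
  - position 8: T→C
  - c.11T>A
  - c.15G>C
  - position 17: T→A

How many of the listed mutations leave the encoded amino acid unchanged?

Codon 1: ATG (Met) → AGG (Arg) — missense.
Codon 2: AGA (Arg) → AGG (Arg) — synonymous.
Codon 3: GTG (Val) → GCG (Ala) — missense.
Codon 4: CTA (Leu) → CAA (Gln) — missense.
Codon 5: GAG (Glu) → GAC (Asp) — missense.
Codon 6: ATT (Ile) → AAT (Asn) — missense.
Synonymous: 1 of 6.

1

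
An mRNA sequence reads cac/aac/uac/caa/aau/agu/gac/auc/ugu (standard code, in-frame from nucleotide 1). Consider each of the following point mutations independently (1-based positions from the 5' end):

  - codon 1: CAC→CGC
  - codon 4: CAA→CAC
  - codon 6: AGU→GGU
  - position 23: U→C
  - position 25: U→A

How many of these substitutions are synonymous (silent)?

0

Codon 1: CAC (His) → CGC (Arg) — missense.
Codon 4: CAA (Gln) → CAC (His) — missense.
Codon 6: AGU (Ser) → GGU (Gly) — missense.
Codon 8: AUC (Ile) → ACC (Thr) — missense.
Codon 9: UGU (Cys) → AGU (Ser) — missense.
Synonymous: 0 of 5.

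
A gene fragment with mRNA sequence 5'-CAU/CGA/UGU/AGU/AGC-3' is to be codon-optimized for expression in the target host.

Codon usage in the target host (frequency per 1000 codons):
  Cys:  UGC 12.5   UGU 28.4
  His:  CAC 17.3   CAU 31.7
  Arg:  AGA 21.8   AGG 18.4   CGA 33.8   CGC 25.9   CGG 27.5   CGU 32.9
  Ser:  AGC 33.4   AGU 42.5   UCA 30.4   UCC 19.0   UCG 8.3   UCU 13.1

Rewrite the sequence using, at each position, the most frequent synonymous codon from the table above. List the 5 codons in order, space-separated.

Codon 1 (His): best is CAU at 31.7.
Codon 2 (Arg): best is CGA at 33.8.
Codon 3 (Cys): best is UGU at 28.4.
Codon 4 (Ser): best is AGU at 42.5.
Codon 5 (Ser): best is AGU at 42.5.

CAU CGA UGU AGU AGU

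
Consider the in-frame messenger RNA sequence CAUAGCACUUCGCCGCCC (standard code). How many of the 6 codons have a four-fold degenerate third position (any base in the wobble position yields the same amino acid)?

Codon 1 CAU (His): third position 2-fold.
Codon 2 AGC (Ser): third position 2-fold.
Codon 3 ACU (Thr): third position 4-fold.
Codon 4 UCG (Ser): third position 4-fold.
Codon 5 CCG (Pro): third position 4-fold.
Codon 6 CCC (Pro): third position 4-fold.
Four-fold degenerate third positions: 4.

4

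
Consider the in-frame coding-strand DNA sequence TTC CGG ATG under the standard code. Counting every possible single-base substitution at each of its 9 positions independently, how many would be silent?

Codon 1 (TTC, Phe): 1 synonymous substitution.
Codon 2 (CGG, Arg): 4 synonymous substitutions.
Codon 3 (ATG, Met): 0 synonymous substitutions.
Total: 1 + 4 + 0 = 5.

5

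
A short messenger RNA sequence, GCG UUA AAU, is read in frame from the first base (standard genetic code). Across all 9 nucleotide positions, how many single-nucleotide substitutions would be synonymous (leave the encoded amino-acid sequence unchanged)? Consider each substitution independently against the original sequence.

Codon 1 (GCG, Ala): 3 synonymous substitutions.
Codon 2 (UUA, Leu): 2 synonymous substitutions.
Codon 3 (AAU, Asn): 1 synonymous substitution.
Total: 3 + 2 + 1 = 6.

6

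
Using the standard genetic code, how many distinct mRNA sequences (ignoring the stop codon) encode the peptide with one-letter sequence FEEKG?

Phe: 2 codons.
Glu: 2 codons.
Glu: 2 codons.
Lys: 2 codons.
Gly: 4 codons.
2 × 2 × 2 × 2 × 4 = 64.

64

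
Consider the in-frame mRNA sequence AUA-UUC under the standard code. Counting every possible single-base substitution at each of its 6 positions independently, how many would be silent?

Codon 1 (AUA, Ile): 2 synonymous substitutions.
Codon 2 (UUC, Phe): 1 synonymous substitution.
Total: 2 + 1 = 3.

3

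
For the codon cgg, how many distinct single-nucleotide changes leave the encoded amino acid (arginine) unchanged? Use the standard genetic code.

Position 1: AGG → 1 synonymous.
Position 2: none → 0 synonymous.
Position 3: CGT, CGC, CGA → 3 synonymous.
Total: 1 + 0 + 3 = 4.

4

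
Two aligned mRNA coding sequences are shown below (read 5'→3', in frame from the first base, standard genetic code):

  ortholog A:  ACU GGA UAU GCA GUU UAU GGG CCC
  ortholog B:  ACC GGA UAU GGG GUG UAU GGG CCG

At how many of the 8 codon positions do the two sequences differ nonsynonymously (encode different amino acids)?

Codon 1: ACU Thr / ACC Thr — synonymous.
Codon 2: GGA Gly / GGA Gly — identical.
Codon 3: UAU Tyr / UAU Tyr — identical.
Codon 4: GCA Ala / GGG Gly — nonsynonymous.
Codon 5: GUU Val / GUG Val — synonymous.
Codon 6: UAU Tyr / UAU Tyr — identical.
Codon 7: GGG Gly / GGG Gly — identical.
Codon 8: CCC Pro / CCG Pro — synonymous.
Nonsynonymous differences: 1.

1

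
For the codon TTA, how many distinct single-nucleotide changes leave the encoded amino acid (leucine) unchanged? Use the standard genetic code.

2

Position 1: CTA → 1 synonymous.
Position 2: none → 0 synonymous.
Position 3: TTG → 1 synonymous.
Total: 1 + 0 + 1 = 2.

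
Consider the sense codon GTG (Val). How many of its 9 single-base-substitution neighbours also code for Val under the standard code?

Position 1: none → 0 synonymous.
Position 2: none → 0 synonymous.
Position 3: GTT, GTC, GTA → 3 synonymous.
Total: 0 + 0 + 3 = 3.

3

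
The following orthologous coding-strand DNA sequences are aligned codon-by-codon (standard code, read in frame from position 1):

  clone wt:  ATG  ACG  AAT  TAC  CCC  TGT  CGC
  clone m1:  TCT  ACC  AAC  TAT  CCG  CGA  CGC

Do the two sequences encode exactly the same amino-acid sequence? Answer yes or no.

Codon 1: ATG Met / TCT Ser — nonsynonymous.
Codon 2: ACG Thr / ACC Thr — synonymous.
Codon 3: AAT Asn / AAC Asn — synonymous.
Codon 4: TAC Tyr / TAT Tyr — synonymous.
Codon 5: CCC Pro / CCG Pro — synonymous.
Codon 6: TGT Cys / CGA Arg — nonsynonymous.
Codon 7: CGC Arg / CGC Arg — identical.
Nonsynonymous differences: 2 → different protein.

no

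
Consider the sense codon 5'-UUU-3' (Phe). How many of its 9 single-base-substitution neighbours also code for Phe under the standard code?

1

Position 1: none → 0 synonymous.
Position 2: none → 0 synonymous.
Position 3: UUC → 1 synonymous.
Total: 0 + 0 + 1 = 1.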